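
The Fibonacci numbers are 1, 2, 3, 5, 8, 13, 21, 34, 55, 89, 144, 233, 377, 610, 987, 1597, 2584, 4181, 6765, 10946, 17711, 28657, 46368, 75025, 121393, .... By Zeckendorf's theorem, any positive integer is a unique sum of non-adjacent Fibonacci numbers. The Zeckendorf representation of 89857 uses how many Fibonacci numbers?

75025 ≤ 89857 < 121393, so take 75025; remainder 14832
10946 ≤ 14832 < 17711, so take 10946; remainder 3886
2584 ≤ 3886 < 4181, so take 2584; remainder 1302
987 ≤ 1302 < 1597, so take 987; remainder 315
233 ≤ 315 < 377, so take 233; remainder 82
55 ≤ 82 < 89, so take 55; remainder 27
21 ≤ 27 < 34, so take 21; remainder 6
5 ≤ 6 < 8, so take 5; remainder 1
1 ≤ 1 < 2, so take 1; remainder 0
89857 = 75025 + 10946 + 2584 + 987 + 233 + 55 + 21 + 5 + 1, which has 9 terms.

9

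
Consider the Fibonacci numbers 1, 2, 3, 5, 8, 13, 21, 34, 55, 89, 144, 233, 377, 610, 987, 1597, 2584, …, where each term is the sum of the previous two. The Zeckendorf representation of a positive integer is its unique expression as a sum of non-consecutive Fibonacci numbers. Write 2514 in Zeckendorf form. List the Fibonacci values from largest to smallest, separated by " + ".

1597 + 610 + 233 + 55 + 13 + 5 + 1

2514: greatest Fibonacci not exceeding it is 1597, leaving 917
917: greatest Fibonacci not exceeding it is 610, leaving 307
307: greatest Fibonacci not exceeding it is 233, leaving 74
74: greatest Fibonacci not exceeding it is 55, leaving 19
19: greatest Fibonacci not exceeding it is 13, leaving 6
6: greatest Fibonacci not exceeding it is 5, leaving 1
1: greatest Fibonacci not exceeding it is 1, leaving 0
So 2514 = 1597 + 610 + 233 + 55 + 13 + 5 + 1, with no two terms consecutive in the sequence.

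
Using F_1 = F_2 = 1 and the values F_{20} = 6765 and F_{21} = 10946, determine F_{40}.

By the doubling identity F_{2k} = F_k(2F_{k+1} − F_k): F_{40} = 6765·(2·10946 − 6765) = 6765·15127 = 102334155.

102334155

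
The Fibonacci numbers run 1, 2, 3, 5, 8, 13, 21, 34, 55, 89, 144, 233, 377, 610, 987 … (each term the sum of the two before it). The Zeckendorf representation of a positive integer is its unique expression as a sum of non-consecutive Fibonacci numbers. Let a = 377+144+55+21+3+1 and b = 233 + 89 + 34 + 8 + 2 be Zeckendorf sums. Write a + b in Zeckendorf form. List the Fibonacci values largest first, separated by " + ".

The two numbers are 601 and 366, so their sum is 967.
Greedy algorithm:
largest Fibonacci ≤ 967 is 610; 967 − 610 = 357
largest Fibonacci ≤ 357 is 233; 357 − 233 = 124
largest Fibonacci ≤ 124 is 89; 124 − 89 = 35
largest Fibonacci ≤ 35 is 34; 35 − 34 = 1
largest Fibonacci ≤ 1 is 1; 1 − 1 = 0

610 + 233 + 89 + 34 + 1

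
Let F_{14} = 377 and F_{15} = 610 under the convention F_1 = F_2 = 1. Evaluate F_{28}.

By the doubling identity F_{2k} = F_k(2F_{k+1} − F_k): F_{28} = 377·(2·610 − 377) = 377·843 = 317811.

317811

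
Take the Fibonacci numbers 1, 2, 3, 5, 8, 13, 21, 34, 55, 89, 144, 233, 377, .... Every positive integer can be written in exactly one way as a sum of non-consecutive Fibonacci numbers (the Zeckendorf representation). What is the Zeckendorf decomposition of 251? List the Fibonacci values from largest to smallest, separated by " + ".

251 − 233 = 18
18 − 13 = 5
5 − 5 = 0
So 251 = 233 + 13 + 5, with no two terms consecutive in the sequence.

233 + 13 + 5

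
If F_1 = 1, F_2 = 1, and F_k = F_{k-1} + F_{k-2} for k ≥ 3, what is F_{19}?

4181

Iterating the recurrence up to F_{13} = 233 and F_{12} = 144:
F_{14} = F_{13} + F_{12} = 233 + 144 = 377
F_{15} = F_{14} + F_{13} = 377 + 233 = 610
F_{16} = F_{15} + F_{14} = 610 + 377 = 987
F_{17} = F_{16} + F_{15} = 987 + 610 = 1597
F_{18} = F_{17} + F_{16} = 1597 + 987 = 2584
F_{19} = F_{18} + F_{17} = 2584 + 1597 = 4181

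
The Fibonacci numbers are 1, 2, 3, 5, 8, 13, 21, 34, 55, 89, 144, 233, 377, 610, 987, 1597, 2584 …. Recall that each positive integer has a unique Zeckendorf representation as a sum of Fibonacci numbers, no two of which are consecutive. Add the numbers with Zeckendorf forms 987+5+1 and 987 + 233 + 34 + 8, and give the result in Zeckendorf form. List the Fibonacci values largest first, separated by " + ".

The two numbers are 993 and 1262, so their sum is 2255.
Greedy algorithm:
subtract 1597 from 2255: 658 remains
subtract 610 from 658: 48 remains
subtract 34 from 48: 14 remains
subtract 13 from 14: 1 remains
subtract 1 from 1: 0 remains

1597 + 610 + 34 + 13 + 1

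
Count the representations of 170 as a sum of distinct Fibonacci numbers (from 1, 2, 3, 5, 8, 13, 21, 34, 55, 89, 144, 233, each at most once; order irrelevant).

10

Each representation comes from the Zeckendorf form by replacing some F_k with F_{k−1} + F_{k−2} where possible.
170 = 144+21+5 = 144+21+3+2 = 144+13+8+5 = 89+55+21+5 = 144+13+8+3+2 = … (5 more), for 10 in all.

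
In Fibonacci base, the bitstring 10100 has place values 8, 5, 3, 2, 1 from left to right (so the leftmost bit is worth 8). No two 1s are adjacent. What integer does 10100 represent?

Summing the place values of the 1 bits: 8 + 3 = 11.

11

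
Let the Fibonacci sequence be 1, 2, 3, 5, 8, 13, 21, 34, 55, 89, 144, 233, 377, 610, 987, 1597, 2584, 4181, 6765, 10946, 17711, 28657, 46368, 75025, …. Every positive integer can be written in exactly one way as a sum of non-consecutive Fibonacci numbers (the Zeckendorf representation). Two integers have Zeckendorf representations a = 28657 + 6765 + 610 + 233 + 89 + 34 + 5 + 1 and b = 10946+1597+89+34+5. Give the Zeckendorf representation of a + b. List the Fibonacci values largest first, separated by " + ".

The two numbers are 36394 and 12671, so their sum is 49065.
Greedily peel off the largest Fibonacci term at each step:
49065: greatest Fibonacci not exceeding it is 46368, leaving 2697
2697: greatest Fibonacci not exceeding it is 2584, leaving 113
113: greatest Fibonacci not exceeding it is 89, leaving 24
24: greatest Fibonacci not exceeding it is 21, leaving 3
3: greatest Fibonacci not exceeding it is 3, leaving 0

46368 + 2584 + 89 + 21 + 3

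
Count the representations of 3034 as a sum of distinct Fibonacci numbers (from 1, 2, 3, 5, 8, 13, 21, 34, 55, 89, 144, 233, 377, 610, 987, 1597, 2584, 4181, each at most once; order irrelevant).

39

3034 = 2584+377+55+13+5 = 2584+377+55+13+3+2 = 2584+377+34+21+13+5 = 2584+233+144+55+13+5 = … (35 more), for 39 in all.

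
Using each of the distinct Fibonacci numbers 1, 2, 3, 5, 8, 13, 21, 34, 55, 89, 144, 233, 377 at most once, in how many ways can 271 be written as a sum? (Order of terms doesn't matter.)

8

271 = 233+34+3+1 = 233+21+13+3+1 = 144+89+34+3+1 = 233+21+8+5+3+1 = … (4 more), for 8 in all.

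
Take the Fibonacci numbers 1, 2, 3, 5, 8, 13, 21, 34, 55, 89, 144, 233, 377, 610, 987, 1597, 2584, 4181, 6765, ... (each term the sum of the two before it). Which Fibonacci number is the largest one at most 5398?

4181 ≤ 5398 < 6765, so the largest Fibonacci number not exceeding 5398 is 4181.

4181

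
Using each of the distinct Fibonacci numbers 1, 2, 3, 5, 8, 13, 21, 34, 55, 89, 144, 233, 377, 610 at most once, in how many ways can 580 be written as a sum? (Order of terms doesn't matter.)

Each representation comes from the Zeckendorf form by replacing some F_k with F_{k−1} + F_{k−2} where possible.
580 = 377+144+55+3+1 = 377+144+34+21+3+1 = 377+144+34+13+8+3+1 = 377+89+55+34+21+3+1 = 377+89+55+34+13+8+3+1 = … (2 more), for 7 in all.

7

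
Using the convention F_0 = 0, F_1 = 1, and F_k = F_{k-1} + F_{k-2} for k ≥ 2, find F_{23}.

Iterating the recurrence up to F_{16} = 987 and F_{15} = 610:
F_{17} = F_{16} + F_{15} = 987 + 610 = 1597
F_{18} = F_{17} + F_{16} = 1597 + 987 = 2584
F_{19} = F_{18} + F_{17} = 2584 + 1597 = 4181
F_{20} = F_{19} + F_{18} = 4181 + 2584 = 6765
F_{21} = F_{20} + F_{19} = 6765 + 4181 = 10946
F_{22} = F_{21} + F_{20} = 10946 + 6765 = 17711
F_{23} = F_{22} + F_{21} = 17711 + 10946 = 28657

28657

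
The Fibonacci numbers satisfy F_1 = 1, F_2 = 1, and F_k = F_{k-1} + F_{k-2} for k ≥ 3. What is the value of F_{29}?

Iterating the recurrence up to F_{21} = 10946 and F_{20} = 6765:
F_{22} = F_{21} + F_{20} = 10946 + 6765 = 17711
F_{23} = F_{22} + F_{21} = 17711 + 10946 = 28657
F_{24} = F_{23} + F_{22} = 28657 + 17711 = 46368
F_{25} = F_{24} + F_{23} = 46368 + 28657 = 75025
F_{26} = F_{25} + F_{24} = 75025 + 46368 = 121393
F_{27} = F_{26} + F_{25} = 121393 + 75025 = 196418
F_{28} = F_{27} + F_{26} = 196418 + 121393 = 317811
F_{29} = F_{28} + F_{27} = 317811 + 196418 = 514229

514229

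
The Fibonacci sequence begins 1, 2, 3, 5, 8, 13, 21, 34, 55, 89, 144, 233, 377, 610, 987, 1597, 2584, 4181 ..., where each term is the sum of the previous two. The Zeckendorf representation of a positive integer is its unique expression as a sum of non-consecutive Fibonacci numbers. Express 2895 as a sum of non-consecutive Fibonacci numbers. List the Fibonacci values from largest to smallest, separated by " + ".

2895 − 2584 = 311
311 − 233 = 78
78 − 55 = 23
23 − 21 = 2
2 − 2 = 0
So 2895 = 2584 + 233 + 55 + 21 + 2, with no two terms consecutive in the sequence.

2584 + 233 + 55 + 21 + 2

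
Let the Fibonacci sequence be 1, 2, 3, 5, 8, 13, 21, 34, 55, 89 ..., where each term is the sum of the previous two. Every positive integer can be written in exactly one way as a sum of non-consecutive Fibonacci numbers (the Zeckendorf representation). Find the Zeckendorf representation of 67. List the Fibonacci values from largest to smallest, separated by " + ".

55 ≤ 67 < 89, so take 55; remainder 12
8 ≤ 12 < 13, so take 8; remainder 4
3 ≤ 4 < 5, so take 3; remainder 1
1 ≤ 1 < 2, so take 1; remainder 0
So 67 = 55 + 8 + 3 + 1, with no two terms consecutive in the sequence.

55 + 8 + 3 + 1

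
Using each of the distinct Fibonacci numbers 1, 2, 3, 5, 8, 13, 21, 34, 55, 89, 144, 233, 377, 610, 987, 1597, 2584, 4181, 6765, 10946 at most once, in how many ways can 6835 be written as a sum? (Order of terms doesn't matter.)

22

Starting from the Zeckendorf form and repeatedly splitting a term F_k into F_{k−1} + F_{k−2} (when neither is already used) reaches every representation.
6835 = 6765+55+13+2 = 6765+55+8+5+2 = 6765+34+21+13+2 = 4181+2584+55+13+2 = 6765+34+21+8+5+2 = … (17 more), for 22 in all.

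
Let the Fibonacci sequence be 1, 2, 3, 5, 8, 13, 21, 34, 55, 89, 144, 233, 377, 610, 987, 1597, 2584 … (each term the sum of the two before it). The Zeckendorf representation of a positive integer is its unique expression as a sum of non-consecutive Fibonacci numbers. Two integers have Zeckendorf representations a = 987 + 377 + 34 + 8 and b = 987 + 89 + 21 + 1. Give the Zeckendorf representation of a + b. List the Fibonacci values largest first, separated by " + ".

1597 + 610 + 233 + 55 + 8 + 1

The two numbers are 1406 and 1098, so their sum is 2504.
Greedily peel off the largest Fibonacci term at each step:
2504: greatest Fibonacci not exceeding it is 1597, leaving 907
907: greatest Fibonacci not exceeding it is 610, leaving 297
297: greatest Fibonacci not exceeding it is 233, leaving 64
64: greatest Fibonacci not exceeding it is 55, leaving 9
9: greatest Fibonacci not exceeding it is 8, leaving 1
1: greatest Fibonacci not exceeding it is 1, leaving 0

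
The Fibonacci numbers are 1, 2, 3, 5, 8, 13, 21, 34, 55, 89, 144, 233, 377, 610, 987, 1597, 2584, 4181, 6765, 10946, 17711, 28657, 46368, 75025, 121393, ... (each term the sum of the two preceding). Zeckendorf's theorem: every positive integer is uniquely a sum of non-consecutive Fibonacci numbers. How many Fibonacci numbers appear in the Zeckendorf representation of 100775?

Greedily peel off the largest Fibonacci term at each step:
75025 ≤ 100775 < 121393, so take 75025; remainder 25750
17711 ≤ 25750 < 28657, so take 17711; remainder 8039
6765 ≤ 8039 < 10946, so take 6765; remainder 1274
987 ≤ 1274 < 1597, so take 987; remainder 287
233 ≤ 287 < 377, so take 233; remainder 54
34 ≤ 54 < 55, so take 34; remainder 20
13 ≤ 20 < 21, so take 13; remainder 7
5 ≤ 7 < 8, so take 5; remainder 2
2 ≤ 2 < 3, so take 2; remainder 0
100775 = 75025 + 17711 + 6765 + 987 + 233 + 34 + 13 + 5 + 2, which has 9 terms.

9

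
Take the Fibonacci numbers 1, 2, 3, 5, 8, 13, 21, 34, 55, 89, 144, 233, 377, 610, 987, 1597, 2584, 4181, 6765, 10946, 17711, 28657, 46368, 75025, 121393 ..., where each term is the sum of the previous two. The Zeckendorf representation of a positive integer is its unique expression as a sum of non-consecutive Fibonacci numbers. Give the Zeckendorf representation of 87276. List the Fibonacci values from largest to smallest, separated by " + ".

subtract 75025 from 87276: 12251 remains
subtract 10946 from 12251: 1305 remains
subtract 987 from 1305: 318 remains
subtract 233 from 318: 85 remains
subtract 55 from 85: 30 remains
subtract 21 from 30: 9 remains
subtract 8 from 9: 1 remains
subtract 1 from 1: 0 remains
So 87276 = 75025 + 10946 + 987 + 233 + 55 + 21 + 8 + 1, with no two terms consecutive in the sequence.

75025 + 10946 + 987 + 233 + 55 + 21 + 8 + 1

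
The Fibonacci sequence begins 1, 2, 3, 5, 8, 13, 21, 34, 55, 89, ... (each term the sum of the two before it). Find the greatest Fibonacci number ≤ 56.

55

55 ≤ 56 < 89, so the largest Fibonacci number not exceeding 56 is 55.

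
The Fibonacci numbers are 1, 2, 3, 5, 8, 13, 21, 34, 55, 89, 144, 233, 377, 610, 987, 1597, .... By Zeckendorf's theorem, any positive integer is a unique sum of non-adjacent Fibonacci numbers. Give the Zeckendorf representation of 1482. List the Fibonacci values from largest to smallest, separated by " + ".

Repeatedly subtract the largest Fibonacci number that fits:
largest Fibonacci ≤ 1482 is 987; 1482 − 987 = 495
largest Fibonacci ≤ 495 is 377; 495 − 377 = 118
largest Fibonacci ≤ 118 is 89; 118 − 89 = 29
largest Fibonacci ≤ 29 is 21; 29 − 21 = 8
largest Fibonacci ≤ 8 is 8; 8 − 8 = 0
So 1482 = 987 + 377 + 89 + 21 + 8, with no two terms consecutive in the sequence.

987 + 377 + 89 + 21 + 8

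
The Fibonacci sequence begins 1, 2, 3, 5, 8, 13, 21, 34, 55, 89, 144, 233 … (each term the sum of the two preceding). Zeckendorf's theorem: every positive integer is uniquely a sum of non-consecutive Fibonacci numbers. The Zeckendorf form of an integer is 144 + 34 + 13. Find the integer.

191

144 + 34 + 13 = 191.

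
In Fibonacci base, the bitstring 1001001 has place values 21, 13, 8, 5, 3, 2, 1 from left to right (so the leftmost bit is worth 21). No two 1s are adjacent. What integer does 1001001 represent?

Summing the place values of the 1 bits: 21 + 5 + 1 = 27.

27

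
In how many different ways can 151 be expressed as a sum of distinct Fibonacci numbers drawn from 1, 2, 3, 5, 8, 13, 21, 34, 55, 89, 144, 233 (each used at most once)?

151 = 144+5+2 = 89+55+5+2 = 89+34+21+5+2 = 89+34+13+8+5+2 — 4 representations.

4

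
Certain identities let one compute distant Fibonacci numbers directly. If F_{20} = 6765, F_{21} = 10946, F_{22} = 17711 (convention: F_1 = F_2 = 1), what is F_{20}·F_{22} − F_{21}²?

-1

6765·17711 − 10946² = 119814915 − 119814916 = -1. (Cassini's identity: F_{k−1}F_{k+1} − F_k² = (−1)^k.)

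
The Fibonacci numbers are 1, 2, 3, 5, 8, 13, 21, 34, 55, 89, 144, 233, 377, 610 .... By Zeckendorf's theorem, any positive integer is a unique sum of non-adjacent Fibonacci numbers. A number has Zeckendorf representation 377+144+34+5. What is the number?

377+144+34+5 = 560.

560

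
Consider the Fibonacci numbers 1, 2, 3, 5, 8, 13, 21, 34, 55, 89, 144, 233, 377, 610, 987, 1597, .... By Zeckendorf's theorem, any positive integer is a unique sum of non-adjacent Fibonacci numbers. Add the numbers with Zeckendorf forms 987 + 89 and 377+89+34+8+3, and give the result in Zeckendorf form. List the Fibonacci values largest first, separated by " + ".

The two numbers are 1076 and 511, so their sum is 1587.
Greedy algorithm:
1587 − 987 = 600
600 − 377 = 223
223 − 144 = 79
79 − 55 = 24
24 − 21 = 3
3 − 3 = 0

987 + 377 + 144 + 55 + 21 + 3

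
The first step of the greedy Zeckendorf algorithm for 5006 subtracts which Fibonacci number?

4181 ≤ 5006 < 6765, so the largest Fibonacci number not exceeding 5006 is 4181.

4181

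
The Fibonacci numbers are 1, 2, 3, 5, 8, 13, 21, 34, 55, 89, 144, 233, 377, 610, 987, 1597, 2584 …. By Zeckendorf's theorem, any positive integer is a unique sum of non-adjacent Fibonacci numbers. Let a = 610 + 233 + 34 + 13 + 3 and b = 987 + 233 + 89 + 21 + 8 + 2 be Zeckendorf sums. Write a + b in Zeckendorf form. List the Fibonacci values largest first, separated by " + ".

The two numbers are 893 and 1340, so their sum is 2233.
Repeatedly subtract the largest Fibonacci number that fits:
2233: greatest Fibonacci not exceeding it is 1597, leaving 636
636: greatest Fibonacci not exceeding it is 610, leaving 26
26: greatest Fibonacci not exceeding it is 21, leaving 5
5: greatest Fibonacci not exceeding it is 5, leaving 0

1597 + 610 + 21 + 5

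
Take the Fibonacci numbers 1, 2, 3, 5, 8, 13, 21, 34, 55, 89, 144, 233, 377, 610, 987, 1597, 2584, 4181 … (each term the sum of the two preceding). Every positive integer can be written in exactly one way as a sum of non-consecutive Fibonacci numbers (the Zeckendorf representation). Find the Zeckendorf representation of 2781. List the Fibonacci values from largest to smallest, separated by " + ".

2584 + 144 + 34 + 13 + 5 + 1

Greedily peel off the largest Fibonacci term at each step:
largest Fibonacci ≤ 2781 is 2584; 2781 − 2584 = 197
largest Fibonacci ≤ 197 is 144; 197 − 144 = 53
largest Fibonacci ≤ 53 is 34; 53 − 34 = 19
largest Fibonacci ≤ 19 is 13; 19 − 13 = 6
largest Fibonacci ≤ 6 is 5; 6 − 5 = 1
largest Fibonacci ≤ 1 is 1; 1 − 1 = 0
So 2781 = 2584 + 144 + 34 + 13 + 5 + 1, with no two terms consecutive in the sequence.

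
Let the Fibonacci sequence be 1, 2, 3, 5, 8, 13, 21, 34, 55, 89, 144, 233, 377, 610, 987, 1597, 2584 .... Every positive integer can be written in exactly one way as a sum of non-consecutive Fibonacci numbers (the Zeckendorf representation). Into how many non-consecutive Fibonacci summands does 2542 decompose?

5

subtract 1597 from 2542: 945 remains
subtract 610 from 945: 335 remains
subtract 233 from 335: 102 remains
subtract 89 from 102: 13 remains
subtract 13 from 13: 0 remains
2542 = 1597 + 610 + 233 + 89 + 13, which has 5 terms.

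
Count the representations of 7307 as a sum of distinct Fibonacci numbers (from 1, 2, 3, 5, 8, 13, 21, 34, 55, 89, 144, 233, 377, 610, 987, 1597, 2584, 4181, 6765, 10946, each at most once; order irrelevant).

Starting from the Zeckendorf form and repeatedly splitting a term F_k into F_{k−1} + F_{k−2} (when neither is already used) reaches every representation.
7307 = 6765+377+144+21 = 6765+377+144+13+8 = 6765+377+89+55+21 = 6765+377+144+13+5+3 = … (57 more), for 61 in all.

61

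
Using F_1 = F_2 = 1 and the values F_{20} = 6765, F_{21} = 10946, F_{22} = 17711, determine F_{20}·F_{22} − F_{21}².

6765·17711 − 10946² = 119814915 − 119814916 = -1. (Cassini's identity: F_{k−1}F_{k+1} − F_k² = (−1)^k.)

-1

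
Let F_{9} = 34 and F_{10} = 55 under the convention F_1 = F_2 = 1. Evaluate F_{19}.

4181

By F_{2k+1} = F_k² + F_{k+1}²: F_{19} = 34² + 55² = 1156 + 3025 = 4181.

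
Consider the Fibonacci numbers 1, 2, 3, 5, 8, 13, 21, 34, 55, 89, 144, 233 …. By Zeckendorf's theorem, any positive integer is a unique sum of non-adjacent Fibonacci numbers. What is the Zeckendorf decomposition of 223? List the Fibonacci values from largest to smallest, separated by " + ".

144 + 55 + 21 + 3

Repeatedly subtract the largest Fibonacci number that fits:
subtract 144 from 223: 79 remains
subtract 55 from 79: 24 remains
subtract 21 from 24: 3 remains
subtract 3 from 3: 0 remains
So 223 = 144 + 55 + 21 + 3, with no two terms consecutive in the sequence.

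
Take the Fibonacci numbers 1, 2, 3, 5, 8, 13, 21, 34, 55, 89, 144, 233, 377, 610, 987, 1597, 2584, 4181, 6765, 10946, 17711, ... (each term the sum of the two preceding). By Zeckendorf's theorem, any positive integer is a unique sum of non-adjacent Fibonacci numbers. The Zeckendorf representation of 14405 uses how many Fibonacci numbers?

14405: greatest Fibonacci not exceeding it is 10946, leaving 3459
3459: greatest Fibonacci not exceeding it is 2584, leaving 875
875: greatest Fibonacci not exceeding it is 610, leaving 265
265: greatest Fibonacci not exceeding it is 233, leaving 32
32: greatest Fibonacci not exceeding it is 21, leaving 11
11: greatest Fibonacci not exceeding it is 8, leaving 3
3: greatest Fibonacci not exceeding it is 3, leaving 0
14405 = 10946 + 2584 + 610 + 233 + 21 + 8 + 3, which has 7 terms.

7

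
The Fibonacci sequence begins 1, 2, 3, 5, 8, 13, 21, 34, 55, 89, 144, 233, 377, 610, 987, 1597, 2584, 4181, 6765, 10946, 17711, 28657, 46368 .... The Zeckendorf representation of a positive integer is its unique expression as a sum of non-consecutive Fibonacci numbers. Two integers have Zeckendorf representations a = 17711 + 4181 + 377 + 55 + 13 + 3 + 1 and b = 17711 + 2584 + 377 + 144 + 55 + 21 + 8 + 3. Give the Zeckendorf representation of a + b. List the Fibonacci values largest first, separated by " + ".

The two numbers are 22341 and 20903, so their sum is 43244.
Greedy algorithm:
take 28657 (≤ 43244); 43244 − 28657 = 14587
take 10946 (≤ 14587); 14587 − 10946 = 3641
take 2584 (≤ 3641); 3641 − 2584 = 1057
take 987 (≤ 1057); 1057 − 987 = 70
take 55 (≤ 70); 70 − 55 = 15
take 13 (≤ 15); 15 − 13 = 2
take 2 (≤ 2); 2 − 2 = 0

28657 + 10946 + 2584 + 987 + 55 + 13 + 2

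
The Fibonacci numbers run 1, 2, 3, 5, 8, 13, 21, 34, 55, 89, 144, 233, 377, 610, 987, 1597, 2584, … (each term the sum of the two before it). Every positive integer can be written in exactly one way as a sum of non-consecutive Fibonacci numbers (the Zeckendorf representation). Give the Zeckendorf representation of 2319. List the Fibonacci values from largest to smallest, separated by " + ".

subtract 1597 from 2319: 722 remains
subtract 610 from 722: 112 remains
subtract 89 from 112: 23 remains
subtract 21 from 23: 2 remains
subtract 2 from 2: 0 remains
So 2319 = 1597 + 610 + 89 + 21 + 2, with no two terms consecutive in the sequence.

1597 + 610 + 89 + 21 + 2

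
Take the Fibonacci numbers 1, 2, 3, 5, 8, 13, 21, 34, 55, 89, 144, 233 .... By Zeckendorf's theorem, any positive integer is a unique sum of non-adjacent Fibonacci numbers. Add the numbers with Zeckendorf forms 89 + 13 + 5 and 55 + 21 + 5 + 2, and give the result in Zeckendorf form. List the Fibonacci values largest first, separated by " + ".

144 + 34 + 8 + 3 + 1

The two numbers are 107 and 83, so their sum is 190.
Greedy algorithm:
subtract 144 from 190: 46 remains
subtract 34 from 46: 12 remains
subtract 8 from 12: 4 remains
subtract 3 from 4: 1 remains
subtract 1 from 1: 0 remains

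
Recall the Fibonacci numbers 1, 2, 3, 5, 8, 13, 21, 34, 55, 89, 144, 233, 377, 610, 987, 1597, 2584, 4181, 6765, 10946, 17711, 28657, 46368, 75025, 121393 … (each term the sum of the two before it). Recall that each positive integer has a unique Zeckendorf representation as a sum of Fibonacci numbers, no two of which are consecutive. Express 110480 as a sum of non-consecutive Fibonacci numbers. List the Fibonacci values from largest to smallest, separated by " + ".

75025 + 28657 + 6765 + 21 + 8 + 3 + 1

Greedy algorithm:
take 75025 (≤ 110480); 110480 − 75025 = 35455
take 28657 (≤ 35455); 35455 − 28657 = 6798
take 6765 (≤ 6798); 6798 − 6765 = 33
take 21 (≤ 33); 33 − 21 = 12
take 8 (≤ 12); 12 − 8 = 4
take 3 (≤ 4); 4 − 3 = 1
take 1 (≤ 1); 1 − 1 = 0
So 110480 = 75025 + 28657 + 6765 + 21 + 8 + 3 + 1, with no two terms consecutive in the sequence.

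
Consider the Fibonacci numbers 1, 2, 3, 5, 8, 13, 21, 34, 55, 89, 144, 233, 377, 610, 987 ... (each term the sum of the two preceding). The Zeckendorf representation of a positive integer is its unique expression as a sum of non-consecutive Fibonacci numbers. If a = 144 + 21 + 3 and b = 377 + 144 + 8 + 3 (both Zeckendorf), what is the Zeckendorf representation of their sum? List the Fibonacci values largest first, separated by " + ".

The two numbers are 168 and 532, so their sum is 700.
Repeatedly subtract the largest Fibonacci number that fits:
largest Fibonacci ≤ 700 is 610; 700 − 610 = 90
largest Fibonacci ≤ 90 is 89; 90 − 89 = 1
largest Fibonacci ≤ 1 is 1; 1 − 1 = 0

610 + 89 + 1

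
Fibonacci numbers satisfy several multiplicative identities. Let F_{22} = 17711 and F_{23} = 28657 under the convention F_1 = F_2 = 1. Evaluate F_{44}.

701408733

By the doubling identity F_{2k} = F_k(2F_{k+1} − F_k): F_{44} = 17711·(2·28657 − 17711) = 17711·39603 = 701408733.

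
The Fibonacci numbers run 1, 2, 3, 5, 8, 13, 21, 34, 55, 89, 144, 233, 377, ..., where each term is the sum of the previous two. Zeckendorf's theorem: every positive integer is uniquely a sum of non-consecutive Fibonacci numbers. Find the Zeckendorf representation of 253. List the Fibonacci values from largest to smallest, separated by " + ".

233 + 13 + 5 + 2

253: greatest Fibonacci not exceeding it is 233, leaving 20
20: greatest Fibonacci not exceeding it is 13, leaving 7
7: greatest Fibonacci not exceeding it is 5, leaving 2
2: greatest Fibonacci not exceeding it is 2, leaving 0
So 253 = 233 + 13 + 5 + 2, with no two terms consecutive in the sequence.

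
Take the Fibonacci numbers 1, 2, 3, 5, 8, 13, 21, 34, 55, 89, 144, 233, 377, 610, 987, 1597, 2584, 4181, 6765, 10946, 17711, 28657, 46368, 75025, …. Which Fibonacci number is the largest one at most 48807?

46368

46368 ≤ 48807 < 75025, so the largest Fibonacci number not exceeding 48807 is 46368.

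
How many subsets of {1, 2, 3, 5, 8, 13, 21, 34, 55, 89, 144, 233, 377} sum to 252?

10

Starting from the Zeckendorf form and repeatedly splitting a term F_k into F_{k−1} + F_{k−2} (when neither is already used) reaches every representation.
252 = 233+13+5+1 = 233+13+3+2+1 = 144+89+13+5+1 = 233+8+5+3+2+1 = … (6 more), for 10 in all.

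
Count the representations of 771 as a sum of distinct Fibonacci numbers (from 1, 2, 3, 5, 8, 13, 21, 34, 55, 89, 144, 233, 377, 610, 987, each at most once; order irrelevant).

12

Each representation comes from the Zeckendorf form by replacing some F_k with F_{k−1} + F_{k−2} where possible.
771 = 610+144+13+3+1 = 610+144+8+5+3+1 = 610+89+55+13+3+1 = … (9 more), for 12 in all.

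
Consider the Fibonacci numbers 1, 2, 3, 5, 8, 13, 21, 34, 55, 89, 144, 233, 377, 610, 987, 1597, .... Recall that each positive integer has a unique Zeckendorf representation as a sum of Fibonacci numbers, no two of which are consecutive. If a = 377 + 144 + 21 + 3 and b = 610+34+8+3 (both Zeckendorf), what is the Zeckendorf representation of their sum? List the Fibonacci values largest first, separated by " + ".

987 + 144 + 55 + 13 + 1

The two numbers are 545 and 655, so their sum is 1200.
1200: greatest Fibonacci not exceeding it is 987, leaving 213
213: greatest Fibonacci not exceeding it is 144, leaving 69
69: greatest Fibonacci not exceeding it is 55, leaving 14
14: greatest Fibonacci not exceeding it is 13, leaving 1
1: greatest Fibonacci not exceeding it is 1, leaving 0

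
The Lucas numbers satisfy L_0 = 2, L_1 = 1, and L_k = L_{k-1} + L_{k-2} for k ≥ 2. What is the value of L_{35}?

20633239

Iterating the recurrence up to L_{31} = 3010349 and L_{30} = 1860498:
L_{32} = L_{31} + L_{30} = 3010349 + 1860498 = 4870847
L_{33} = L_{32} + L_{31} = 4870847 + 3010349 = 7881196
L_{34} = L_{33} + L_{32} = 7881196 + 4870847 = 12752043
L_{35} = L_{34} + L_{33} = 12752043 + 7881196 = 20633239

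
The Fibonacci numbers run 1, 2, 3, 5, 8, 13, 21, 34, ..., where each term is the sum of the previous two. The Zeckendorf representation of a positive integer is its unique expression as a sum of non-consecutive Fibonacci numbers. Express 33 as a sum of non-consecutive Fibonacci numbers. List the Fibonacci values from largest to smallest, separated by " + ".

21 + 8 + 3 + 1

subtract 21 from 33: 12 remains
subtract 8 from 12: 4 remains
subtract 3 from 4: 1 remains
subtract 1 from 1: 0 remains
So 33 = 21 + 8 + 3 + 1, with no two terms consecutive in the sequence.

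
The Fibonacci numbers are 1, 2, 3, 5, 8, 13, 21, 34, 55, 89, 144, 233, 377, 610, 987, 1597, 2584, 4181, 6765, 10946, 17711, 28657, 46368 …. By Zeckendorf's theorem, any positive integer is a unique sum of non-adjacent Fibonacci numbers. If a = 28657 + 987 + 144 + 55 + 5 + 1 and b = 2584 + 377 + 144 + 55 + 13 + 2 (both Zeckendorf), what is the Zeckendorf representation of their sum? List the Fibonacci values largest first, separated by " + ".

The two numbers are 29849 and 3175, so their sum is 33024.
take 28657 (≤ 33024); 33024 − 28657 = 4367
take 4181 (≤ 4367); 4367 − 4181 = 186
take 144 (≤ 186); 186 − 144 = 42
take 34 (≤ 42); 42 − 34 = 8
take 8 (≤ 8); 8 − 8 = 0

28657 + 4181 + 144 + 34 + 8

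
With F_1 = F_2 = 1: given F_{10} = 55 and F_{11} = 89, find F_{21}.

By F_{2k+1} = F_k² + F_{k+1}²: F_{21} = 55² + 89² = 3025 + 7921 = 10946.

10946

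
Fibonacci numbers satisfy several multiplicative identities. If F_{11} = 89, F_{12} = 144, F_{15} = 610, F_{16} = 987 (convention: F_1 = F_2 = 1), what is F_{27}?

By the addition formula F_{m+n} = F_m F_{n+1} + F_{m−1} F_n with m=16, n=11: F_{27} = 987·144 + 610·89 = 142128 + 54290 = 196418.

196418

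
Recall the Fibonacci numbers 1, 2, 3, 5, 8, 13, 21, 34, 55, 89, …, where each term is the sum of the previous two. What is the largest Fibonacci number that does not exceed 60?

55 ≤ 60 < 89, so the largest Fibonacci number not exceeding 60 is 55.

55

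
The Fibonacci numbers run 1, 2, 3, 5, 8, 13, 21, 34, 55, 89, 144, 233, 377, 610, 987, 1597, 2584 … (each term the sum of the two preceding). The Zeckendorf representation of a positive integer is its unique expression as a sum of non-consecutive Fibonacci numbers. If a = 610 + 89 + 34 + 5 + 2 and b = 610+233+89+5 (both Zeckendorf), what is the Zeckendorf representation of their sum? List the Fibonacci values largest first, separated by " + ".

1597 + 55 + 21 + 3 + 1

The two numbers are 740 and 937, so their sum is 1677.
Greedily peel off the largest Fibonacci term at each step:
1597 ≤ 1677 < 2584, so take 1597; remainder 80
55 ≤ 80 < 89, so take 55; remainder 25
21 ≤ 25 < 34, so take 21; remainder 4
3 ≤ 4 < 5, so take 3; remainder 1
1 ≤ 1 < 2, so take 1; remainder 0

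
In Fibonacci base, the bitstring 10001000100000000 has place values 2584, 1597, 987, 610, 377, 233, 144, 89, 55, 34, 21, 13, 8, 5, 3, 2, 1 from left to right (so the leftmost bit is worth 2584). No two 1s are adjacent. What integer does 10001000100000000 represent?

3016

Summing the place values of the 1 bits: 2584 + 377 + 55 = 3016.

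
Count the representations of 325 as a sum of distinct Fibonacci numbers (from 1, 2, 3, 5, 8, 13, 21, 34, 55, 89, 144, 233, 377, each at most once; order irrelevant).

14

Each representation comes from the Zeckendorf form by replacing some F_k with F_{k−1} + F_{k−2} where possible.
325 = 233+89+3 = 233+89+2+1 = 233+55+34+3 = 233+55+34+2+1 = 233+55+21+13+3 = … (9 more), for 14 in all.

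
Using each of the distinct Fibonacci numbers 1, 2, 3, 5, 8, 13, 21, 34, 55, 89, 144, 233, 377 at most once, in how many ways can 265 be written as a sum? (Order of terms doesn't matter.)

12

265 = 233+21+8+3 = 233+21+8+2+1 = 144+89+21+8+3 = 233+21+5+3+2+1 = 144+89+21+8+2+1 = … (7 more), for 12 in all.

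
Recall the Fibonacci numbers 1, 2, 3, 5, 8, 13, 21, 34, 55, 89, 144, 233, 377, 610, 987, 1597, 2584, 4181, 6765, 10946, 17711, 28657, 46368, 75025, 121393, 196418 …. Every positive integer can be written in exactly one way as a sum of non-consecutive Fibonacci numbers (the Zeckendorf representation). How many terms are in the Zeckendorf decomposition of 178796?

4

largest Fibonacci ≤ 178796 is 121393; 178796 − 121393 = 57403
largest Fibonacci ≤ 57403 is 46368; 57403 − 46368 = 11035
largest Fibonacci ≤ 11035 is 10946; 11035 − 10946 = 89
largest Fibonacci ≤ 89 is 89; 89 − 89 = 0
178796 = 121393 + 46368 + 10946 + 89, which has 4 terms.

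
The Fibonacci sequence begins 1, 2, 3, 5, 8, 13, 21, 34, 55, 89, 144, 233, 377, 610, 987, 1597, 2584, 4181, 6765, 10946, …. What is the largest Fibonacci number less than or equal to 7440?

6765

6765 ≤ 7440 < 10946, so the largest Fibonacci number not exceeding 7440 is 6765.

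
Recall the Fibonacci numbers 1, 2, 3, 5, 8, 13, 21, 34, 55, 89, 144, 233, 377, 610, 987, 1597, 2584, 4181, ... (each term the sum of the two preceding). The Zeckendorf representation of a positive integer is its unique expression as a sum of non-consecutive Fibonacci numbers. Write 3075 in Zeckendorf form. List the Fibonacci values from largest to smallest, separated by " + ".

2584 + 377 + 89 + 21 + 3 + 1

Greedily peel off the largest Fibonacci term at each step:
2584 ≤ 3075 < 4181, so take 2584; remainder 491
377 ≤ 491 < 610, so take 377; remainder 114
89 ≤ 114 < 144, so take 89; remainder 25
21 ≤ 25 < 34, so take 21; remainder 4
3 ≤ 4 < 5, so take 3; remainder 1
1 ≤ 1 < 2, so take 1; remainder 0
So 3075 = 2584 + 377 + 89 + 21 + 3 + 1, with no two terms consecutive in the sequence.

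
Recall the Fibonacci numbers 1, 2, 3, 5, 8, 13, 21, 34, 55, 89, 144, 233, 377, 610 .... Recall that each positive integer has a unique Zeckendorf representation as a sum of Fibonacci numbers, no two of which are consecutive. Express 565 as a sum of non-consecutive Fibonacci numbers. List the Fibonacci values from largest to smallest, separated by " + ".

377 + 144 + 34 + 8 + 2

565 − 377 = 188
188 − 144 = 44
44 − 34 = 10
10 − 8 = 2
2 − 2 = 0
So 565 = 377 + 144 + 34 + 8 + 2, with no two terms consecutive in the sequence.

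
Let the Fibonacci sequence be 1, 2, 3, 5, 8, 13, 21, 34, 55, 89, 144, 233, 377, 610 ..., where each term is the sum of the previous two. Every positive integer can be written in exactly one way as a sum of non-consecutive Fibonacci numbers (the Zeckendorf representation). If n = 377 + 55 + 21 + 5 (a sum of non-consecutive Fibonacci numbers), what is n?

377 + 55 + 21 + 5 = 458.

458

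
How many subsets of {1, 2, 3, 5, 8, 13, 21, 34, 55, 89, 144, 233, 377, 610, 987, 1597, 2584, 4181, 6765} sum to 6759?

8

6759 = 4181+1597+610+233+89+34+13+2 = 4181+1597+610+233+89+34+8+5+2 = 4181+1597+610+233+89+21+13+8+5+2 = 4181+1597+610+233+55+34+21+13+8+5+2 = … (4 more), for 8 in all.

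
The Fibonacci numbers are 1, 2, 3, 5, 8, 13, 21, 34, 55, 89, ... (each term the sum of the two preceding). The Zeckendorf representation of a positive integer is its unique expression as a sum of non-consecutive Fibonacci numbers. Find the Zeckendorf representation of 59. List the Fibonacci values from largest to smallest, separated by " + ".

55 + 3 + 1

Repeatedly subtract the largest Fibonacci number that fits:
55 ≤ 59 < 89, so take 55; remainder 4
3 ≤ 4 < 5, so take 3; remainder 1
1 ≤ 1 < 2, so take 1; remainder 0
So 59 = 55 + 3 + 1, with no two terms consecutive in the sequence.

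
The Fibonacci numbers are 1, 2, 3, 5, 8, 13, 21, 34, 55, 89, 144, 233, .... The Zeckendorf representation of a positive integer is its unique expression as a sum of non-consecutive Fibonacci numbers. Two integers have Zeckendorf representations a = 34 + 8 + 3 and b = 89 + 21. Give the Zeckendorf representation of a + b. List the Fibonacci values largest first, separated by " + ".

144 + 8 + 3

The two numbers are 45 and 110, so their sum is 155.
144 ≤ 155 < 233, so take 144; remainder 11
8 ≤ 11 < 13, so take 8; remainder 3
3 ≤ 3 < 5, so take 3; remainder 0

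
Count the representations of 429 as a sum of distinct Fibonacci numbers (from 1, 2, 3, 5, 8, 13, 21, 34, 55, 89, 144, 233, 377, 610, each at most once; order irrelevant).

12

429 = 377+34+13+5 = 377+34+13+3+2 = 233+144+34+13+5 = … (9 more), for 12 in all.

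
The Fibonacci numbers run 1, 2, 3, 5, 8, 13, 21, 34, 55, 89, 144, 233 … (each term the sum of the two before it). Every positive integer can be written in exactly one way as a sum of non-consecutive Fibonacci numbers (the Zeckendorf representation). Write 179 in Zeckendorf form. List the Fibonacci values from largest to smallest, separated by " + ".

144 + 34 + 1

179 − 144 = 35
35 − 34 = 1
1 − 1 = 0
So 179 = 144 + 34 + 1, with no two terms consecutive in the sequence.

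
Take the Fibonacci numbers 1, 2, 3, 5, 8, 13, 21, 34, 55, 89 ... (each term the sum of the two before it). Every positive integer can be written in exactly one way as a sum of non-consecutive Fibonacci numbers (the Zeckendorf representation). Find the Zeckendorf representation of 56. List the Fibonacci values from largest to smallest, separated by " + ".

55 + 1

Repeatedly subtract the largest Fibonacci number that fits:
subtract 55 from 56: 1 remains
subtract 1 from 1: 0 remains
So 56 = 55 + 1, with no two terms consecutive in the sequence.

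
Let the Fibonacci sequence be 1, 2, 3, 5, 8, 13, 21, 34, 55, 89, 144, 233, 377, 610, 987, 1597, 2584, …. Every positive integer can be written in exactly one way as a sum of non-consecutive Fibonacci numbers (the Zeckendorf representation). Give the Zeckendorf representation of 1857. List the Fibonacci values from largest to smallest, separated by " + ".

1597 + 233 + 21 + 5 + 1

Greedy algorithm:
subtract 1597 from 1857: 260 remains
subtract 233 from 260: 27 remains
subtract 21 from 27: 6 remains
subtract 5 from 6: 1 remains
subtract 1 from 1: 0 remains
So 1857 = 1597 + 233 + 21 + 5 + 1, with no two terms consecutive in the sequence.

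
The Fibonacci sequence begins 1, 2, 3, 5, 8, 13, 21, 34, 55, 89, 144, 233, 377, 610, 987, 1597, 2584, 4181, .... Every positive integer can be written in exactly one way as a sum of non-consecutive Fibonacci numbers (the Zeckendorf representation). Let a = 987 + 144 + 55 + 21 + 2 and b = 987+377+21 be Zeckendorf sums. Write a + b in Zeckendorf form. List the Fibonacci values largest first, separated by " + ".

The two numbers are 1209 and 1385, so their sum is 2594.
Repeatedly subtract the largest Fibonacci number that fits:
subtract 2584 from 2594: 10 remains
subtract 8 from 10: 2 remains
subtract 2 from 2: 0 remains

2584 + 8 + 2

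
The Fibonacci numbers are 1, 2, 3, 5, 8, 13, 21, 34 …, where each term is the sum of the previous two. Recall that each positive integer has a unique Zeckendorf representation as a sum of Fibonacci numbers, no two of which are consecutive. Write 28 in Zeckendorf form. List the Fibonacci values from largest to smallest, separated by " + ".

Greedy algorithm:
28 − 21 = 7
7 − 5 = 2
2 − 2 = 0
So 28 = 21 + 5 + 2, with no two terms consecutive in the sequence.

21 + 5 + 2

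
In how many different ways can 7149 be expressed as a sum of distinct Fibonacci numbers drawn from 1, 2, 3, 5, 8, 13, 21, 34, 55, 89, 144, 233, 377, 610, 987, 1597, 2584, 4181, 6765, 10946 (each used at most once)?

Starting from the Zeckendorf form and repeatedly splitting a term F_k into F_{k−1} + F_{k−2} (when neither is already used) reaches every representation.
7149 = 6765+377+5+2 = 6765+233+144+5+2 = 4181+2584+377+5+2 = 6765+233+89+55+5+2 = … (15 more), for 19 in all.

19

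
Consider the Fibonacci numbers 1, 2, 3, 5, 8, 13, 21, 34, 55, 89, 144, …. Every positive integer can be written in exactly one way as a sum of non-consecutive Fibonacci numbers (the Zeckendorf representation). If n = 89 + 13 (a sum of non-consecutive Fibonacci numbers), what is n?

89 + 13 = 102.

102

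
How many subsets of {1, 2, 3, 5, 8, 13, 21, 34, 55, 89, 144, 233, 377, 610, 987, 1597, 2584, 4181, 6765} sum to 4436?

33

4436 = 4181+233+21+1 = 4181+233+13+8+1 = 4181+144+89+21+1 = … (30 more), for 33 in all.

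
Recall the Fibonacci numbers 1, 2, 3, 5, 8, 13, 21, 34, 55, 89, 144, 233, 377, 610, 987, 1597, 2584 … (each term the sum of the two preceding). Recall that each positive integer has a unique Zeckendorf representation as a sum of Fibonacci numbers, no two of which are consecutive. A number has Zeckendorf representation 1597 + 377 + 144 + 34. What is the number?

2152

1597 + 377 + 144 + 34 = 2152.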